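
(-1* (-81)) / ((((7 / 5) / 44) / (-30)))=-534600 / 7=-76371.43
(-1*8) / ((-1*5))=8 / 5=1.60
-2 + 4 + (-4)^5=-1022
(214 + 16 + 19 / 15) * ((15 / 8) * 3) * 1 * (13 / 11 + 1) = 31221 / 11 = 2838.27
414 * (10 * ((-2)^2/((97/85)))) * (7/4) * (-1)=-25394.85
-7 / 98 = -1 / 14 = -0.07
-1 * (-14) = 14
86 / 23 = 3.74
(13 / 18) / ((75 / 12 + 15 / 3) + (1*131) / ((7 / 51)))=182 / 243351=0.00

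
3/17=0.18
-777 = -777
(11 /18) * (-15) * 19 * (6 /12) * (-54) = 9405 /2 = 4702.50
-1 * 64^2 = -4096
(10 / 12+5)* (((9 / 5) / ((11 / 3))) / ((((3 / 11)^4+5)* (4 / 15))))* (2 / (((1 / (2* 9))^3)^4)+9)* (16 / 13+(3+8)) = 462708039313499779235205 / 7621744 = 60708945264167857.02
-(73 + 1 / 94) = -6863 / 94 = -73.01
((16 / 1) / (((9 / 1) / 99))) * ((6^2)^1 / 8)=792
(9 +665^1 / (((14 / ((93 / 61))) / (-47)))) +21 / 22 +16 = -2266432 / 671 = -3377.69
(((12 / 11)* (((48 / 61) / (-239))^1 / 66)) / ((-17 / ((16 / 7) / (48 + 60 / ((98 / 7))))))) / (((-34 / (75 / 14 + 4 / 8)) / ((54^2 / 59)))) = -15303168 / 12843720193843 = -0.00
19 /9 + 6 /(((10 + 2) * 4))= 161 /72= 2.24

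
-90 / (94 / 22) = -990 / 47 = -21.06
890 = 890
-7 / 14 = -1 / 2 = -0.50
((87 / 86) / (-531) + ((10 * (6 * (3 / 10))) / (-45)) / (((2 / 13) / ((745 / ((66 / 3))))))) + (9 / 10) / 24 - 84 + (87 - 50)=-904252837 / 6697680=-135.01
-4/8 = -1/2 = -0.50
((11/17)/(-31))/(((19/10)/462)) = -50820/10013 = -5.08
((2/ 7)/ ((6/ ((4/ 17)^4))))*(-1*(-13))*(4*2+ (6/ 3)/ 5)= 6656/ 417605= 0.02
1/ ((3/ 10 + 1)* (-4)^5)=-5/ 6656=-0.00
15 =15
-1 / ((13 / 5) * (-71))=5 / 923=0.01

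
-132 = -132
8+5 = 13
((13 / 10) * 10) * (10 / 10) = 13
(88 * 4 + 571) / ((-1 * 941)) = -923 / 941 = -0.98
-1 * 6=-6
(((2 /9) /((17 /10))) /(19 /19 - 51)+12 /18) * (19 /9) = 9652 /6885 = 1.40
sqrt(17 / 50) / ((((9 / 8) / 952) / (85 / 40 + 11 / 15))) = 163268 * sqrt(34) / 675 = 1410.38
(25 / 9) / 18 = 25 / 162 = 0.15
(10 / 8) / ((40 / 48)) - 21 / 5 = -27 / 10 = -2.70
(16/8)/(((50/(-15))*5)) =-0.12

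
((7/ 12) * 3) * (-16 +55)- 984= -3663/ 4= -915.75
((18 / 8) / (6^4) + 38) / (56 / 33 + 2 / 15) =1203895 / 57984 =20.76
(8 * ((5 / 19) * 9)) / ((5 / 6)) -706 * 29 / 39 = -372158 / 741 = -502.24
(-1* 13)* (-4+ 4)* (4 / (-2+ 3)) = 0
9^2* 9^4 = 531441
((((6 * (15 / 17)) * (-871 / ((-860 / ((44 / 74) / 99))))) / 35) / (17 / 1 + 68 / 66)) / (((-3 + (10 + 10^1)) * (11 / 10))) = 5226 / 1915062835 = 0.00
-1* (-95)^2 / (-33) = 9025 / 33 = 273.48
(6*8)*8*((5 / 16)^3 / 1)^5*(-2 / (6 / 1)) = -30517578125 / 9007199254740992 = -0.00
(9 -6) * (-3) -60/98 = -471/49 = -9.61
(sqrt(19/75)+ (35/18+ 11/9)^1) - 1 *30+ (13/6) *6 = -83/6+ sqrt(57)/15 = -13.33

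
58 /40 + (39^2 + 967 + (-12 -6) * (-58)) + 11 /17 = 1201593 /340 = 3534.10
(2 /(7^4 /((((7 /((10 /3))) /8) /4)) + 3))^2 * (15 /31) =540 /373526234191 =0.00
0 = 0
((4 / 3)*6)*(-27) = -216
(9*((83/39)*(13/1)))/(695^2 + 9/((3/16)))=249/483073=0.00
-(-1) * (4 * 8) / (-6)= -5.33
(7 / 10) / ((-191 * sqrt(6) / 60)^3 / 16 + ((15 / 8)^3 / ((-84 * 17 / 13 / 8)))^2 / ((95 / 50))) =-277686243787964677383782400 * sqrt(6) / 28792403280416218762445602757- 2784460380156000000000000 / 28792403280416218762445602757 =-0.02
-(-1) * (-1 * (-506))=506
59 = 59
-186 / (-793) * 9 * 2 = 3348 / 793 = 4.22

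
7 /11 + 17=194 /11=17.64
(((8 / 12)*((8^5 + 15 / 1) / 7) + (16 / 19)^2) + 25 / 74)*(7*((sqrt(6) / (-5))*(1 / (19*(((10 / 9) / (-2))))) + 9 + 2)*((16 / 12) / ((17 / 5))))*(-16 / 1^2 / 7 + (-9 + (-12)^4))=508369876321058*sqrt(6) / 151000885 + 27960343197658190 / 14305347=1962784541.12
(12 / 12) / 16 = 1 / 16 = 0.06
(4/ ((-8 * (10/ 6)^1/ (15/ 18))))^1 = -1/ 4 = -0.25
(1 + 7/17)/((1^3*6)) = 4/17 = 0.24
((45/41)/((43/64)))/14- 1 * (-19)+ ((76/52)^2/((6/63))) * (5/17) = 1823376179/70911386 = 25.71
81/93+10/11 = 607/341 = 1.78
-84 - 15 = -99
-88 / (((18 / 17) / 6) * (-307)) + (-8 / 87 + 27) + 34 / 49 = 38249585 / 1308741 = 29.23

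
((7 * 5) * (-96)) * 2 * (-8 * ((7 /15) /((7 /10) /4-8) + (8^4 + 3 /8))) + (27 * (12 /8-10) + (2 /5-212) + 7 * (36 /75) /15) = 17232017261453 /78250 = 220217472.99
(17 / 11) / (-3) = -17 / 33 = -0.52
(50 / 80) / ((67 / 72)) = 45 / 67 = 0.67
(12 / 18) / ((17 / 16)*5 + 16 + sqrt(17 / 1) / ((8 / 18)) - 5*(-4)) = 21152 / 1244667 - 384*sqrt(17) / 414889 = 0.01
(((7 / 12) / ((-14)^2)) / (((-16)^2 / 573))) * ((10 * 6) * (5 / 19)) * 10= 1.05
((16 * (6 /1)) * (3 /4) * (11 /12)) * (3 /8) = 24.75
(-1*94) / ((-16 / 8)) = 47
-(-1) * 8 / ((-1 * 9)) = -8 / 9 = -0.89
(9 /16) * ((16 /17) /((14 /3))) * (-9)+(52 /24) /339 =-122792 /121023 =-1.01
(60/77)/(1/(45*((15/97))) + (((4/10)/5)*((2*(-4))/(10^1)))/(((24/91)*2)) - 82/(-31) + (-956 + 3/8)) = -0.00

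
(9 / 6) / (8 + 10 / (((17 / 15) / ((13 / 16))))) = 204 / 2063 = 0.10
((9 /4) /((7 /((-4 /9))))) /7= -1 /49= -0.02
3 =3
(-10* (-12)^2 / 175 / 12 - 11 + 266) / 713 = 387 / 1085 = 0.36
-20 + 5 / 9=-175 / 9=-19.44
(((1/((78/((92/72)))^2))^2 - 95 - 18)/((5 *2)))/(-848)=439083254328287/32950672558202880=0.01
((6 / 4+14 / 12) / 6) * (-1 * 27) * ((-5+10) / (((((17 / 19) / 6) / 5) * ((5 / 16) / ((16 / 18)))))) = -97280 / 17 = -5722.35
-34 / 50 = -17 / 25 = -0.68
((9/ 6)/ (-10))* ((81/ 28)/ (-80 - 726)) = 243/ 451360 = 0.00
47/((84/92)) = 1081/21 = 51.48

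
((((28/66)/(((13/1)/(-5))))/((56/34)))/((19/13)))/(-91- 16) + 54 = 7245697/134178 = 54.00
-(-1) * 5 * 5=25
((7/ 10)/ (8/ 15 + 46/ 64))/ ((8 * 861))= 2/ 24641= 0.00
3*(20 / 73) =60 / 73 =0.82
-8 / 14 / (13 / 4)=-0.18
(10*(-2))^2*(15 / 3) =2000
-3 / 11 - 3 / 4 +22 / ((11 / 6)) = 483 / 44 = 10.98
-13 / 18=-0.72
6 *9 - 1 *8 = 46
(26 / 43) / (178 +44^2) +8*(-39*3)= -42542123 / 45451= -936.00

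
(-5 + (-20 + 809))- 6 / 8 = 3133 / 4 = 783.25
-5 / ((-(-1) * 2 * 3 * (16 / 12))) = -5 / 8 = -0.62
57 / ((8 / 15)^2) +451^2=13030489 / 64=203601.39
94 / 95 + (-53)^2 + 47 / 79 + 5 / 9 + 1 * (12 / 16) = 759716431 / 270180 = 2811.89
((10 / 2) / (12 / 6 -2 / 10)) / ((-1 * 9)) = -0.31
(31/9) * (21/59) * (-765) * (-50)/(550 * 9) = 18445/1947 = 9.47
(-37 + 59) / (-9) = -22 / 9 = -2.44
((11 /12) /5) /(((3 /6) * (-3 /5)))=-11 /18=-0.61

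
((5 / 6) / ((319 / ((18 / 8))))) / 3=5 / 2552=0.00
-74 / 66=-37 / 33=-1.12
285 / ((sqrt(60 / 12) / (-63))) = -3591 * sqrt(5) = -8029.72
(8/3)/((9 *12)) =2/81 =0.02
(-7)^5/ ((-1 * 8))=2100.88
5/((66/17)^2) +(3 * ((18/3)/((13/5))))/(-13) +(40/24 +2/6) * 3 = 4269149/736164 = 5.80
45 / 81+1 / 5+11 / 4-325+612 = 52291 / 180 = 290.51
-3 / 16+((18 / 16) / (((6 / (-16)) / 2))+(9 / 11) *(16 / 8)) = -801 / 176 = -4.55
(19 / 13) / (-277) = -19 / 3601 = -0.01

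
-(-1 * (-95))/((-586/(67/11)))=6365/6446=0.99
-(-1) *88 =88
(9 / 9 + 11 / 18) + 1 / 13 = 395 / 234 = 1.69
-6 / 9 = -2 / 3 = -0.67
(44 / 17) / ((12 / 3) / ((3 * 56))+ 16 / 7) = 1848 / 1649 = 1.12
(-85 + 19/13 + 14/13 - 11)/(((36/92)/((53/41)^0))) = -3105/13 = -238.85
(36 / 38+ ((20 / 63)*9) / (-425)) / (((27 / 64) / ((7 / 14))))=340288 / 305235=1.11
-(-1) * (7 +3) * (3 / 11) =30 / 11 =2.73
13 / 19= 0.68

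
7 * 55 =385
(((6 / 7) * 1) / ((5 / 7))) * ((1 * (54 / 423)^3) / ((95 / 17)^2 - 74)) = -374544 / 6416780515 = -0.00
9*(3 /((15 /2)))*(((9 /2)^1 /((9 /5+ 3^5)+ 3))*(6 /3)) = 0.13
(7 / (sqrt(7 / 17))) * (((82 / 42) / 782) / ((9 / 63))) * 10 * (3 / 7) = 205 * sqrt(119) / 2737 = 0.82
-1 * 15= -15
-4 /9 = -0.44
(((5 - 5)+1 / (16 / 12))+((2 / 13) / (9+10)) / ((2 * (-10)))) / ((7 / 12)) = 1587 / 1235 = 1.29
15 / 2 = 7.50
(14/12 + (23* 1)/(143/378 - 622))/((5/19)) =1592647/371010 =4.29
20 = 20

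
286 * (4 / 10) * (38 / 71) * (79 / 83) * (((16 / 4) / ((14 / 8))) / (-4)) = -6868576 / 206255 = -33.30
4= 4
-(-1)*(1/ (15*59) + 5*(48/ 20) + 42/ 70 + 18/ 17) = 205514/ 15045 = 13.66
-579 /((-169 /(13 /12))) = 193 /52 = 3.71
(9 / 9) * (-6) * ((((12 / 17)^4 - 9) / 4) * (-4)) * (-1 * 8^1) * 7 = 245600208 / 83521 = 2940.58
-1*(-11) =11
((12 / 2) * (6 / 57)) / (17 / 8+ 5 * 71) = 96 / 54283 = 0.00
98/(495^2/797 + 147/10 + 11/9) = 7029540/23194351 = 0.30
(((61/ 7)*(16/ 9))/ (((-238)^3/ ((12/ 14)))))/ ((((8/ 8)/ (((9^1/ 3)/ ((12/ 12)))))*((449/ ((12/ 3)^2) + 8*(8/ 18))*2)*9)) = -1952/ 375953917423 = -0.00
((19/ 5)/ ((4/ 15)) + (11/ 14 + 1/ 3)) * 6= 1291/ 14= 92.21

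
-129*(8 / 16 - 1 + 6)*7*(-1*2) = 9933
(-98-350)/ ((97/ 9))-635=-65627/ 97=-676.57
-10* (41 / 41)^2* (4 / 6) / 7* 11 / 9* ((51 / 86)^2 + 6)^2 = -1926605065 / 41025612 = -46.96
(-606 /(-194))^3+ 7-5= 29643473 /912673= 32.48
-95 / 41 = -2.32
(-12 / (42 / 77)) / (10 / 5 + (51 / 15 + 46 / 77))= -8470 / 2309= -3.67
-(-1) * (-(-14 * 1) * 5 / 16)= 35 / 8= 4.38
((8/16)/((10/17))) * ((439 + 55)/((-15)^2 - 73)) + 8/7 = 2187/560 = 3.91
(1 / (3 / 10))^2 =100 / 9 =11.11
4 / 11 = 0.36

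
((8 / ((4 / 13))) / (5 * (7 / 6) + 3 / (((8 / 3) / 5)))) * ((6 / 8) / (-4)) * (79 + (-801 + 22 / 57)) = 1604148 / 5225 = 307.01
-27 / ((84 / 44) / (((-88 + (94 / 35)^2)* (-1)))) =-9797436 / 8575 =-1142.56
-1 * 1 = -1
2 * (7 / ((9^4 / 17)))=238 / 6561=0.04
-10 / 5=-2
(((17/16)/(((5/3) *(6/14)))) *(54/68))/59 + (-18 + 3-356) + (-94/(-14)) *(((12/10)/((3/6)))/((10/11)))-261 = -202949609/330400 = -614.25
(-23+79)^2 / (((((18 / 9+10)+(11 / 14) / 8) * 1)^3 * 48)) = 275365888 / 7463441625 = 0.04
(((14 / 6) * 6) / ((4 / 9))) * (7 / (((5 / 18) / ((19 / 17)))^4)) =3016567293768 / 52200625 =57787.95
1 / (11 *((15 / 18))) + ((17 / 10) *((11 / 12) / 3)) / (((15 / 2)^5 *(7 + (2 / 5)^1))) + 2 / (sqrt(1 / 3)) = 303454478 / 2781590625 + 2 *sqrt(3) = 3.57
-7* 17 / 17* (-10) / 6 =35 / 3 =11.67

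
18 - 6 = 12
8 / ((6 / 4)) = 16 / 3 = 5.33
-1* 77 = -77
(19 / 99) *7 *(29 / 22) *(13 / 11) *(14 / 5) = 350987 / 59895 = 5.86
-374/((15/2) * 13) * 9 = -2244/65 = -34.52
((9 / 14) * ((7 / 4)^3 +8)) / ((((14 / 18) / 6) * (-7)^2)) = 207765 / 153664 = 1.35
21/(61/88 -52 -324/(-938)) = -288904/701093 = -0.41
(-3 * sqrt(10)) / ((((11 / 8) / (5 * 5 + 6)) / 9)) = -6696 * sqrt(10) / 11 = -1924.96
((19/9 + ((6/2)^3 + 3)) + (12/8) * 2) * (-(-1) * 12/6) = 632/9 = 70.22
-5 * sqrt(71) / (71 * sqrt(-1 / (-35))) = -5 * sqrt(2485) / 71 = -3.51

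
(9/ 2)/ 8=9/ 16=0.56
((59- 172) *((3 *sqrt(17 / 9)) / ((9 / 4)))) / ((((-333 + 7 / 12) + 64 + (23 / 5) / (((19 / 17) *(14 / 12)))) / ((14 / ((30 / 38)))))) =63963424 *sqrt(17) / 19024317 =13.86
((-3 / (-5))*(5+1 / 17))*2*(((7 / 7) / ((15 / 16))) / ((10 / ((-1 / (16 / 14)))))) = -1204 / 2125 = -0.57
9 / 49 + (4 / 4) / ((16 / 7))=0.62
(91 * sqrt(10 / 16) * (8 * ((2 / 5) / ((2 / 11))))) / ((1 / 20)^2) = 160160 * sqrt(10) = 506470.39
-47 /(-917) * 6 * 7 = 282 /131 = 2.15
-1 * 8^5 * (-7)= 229376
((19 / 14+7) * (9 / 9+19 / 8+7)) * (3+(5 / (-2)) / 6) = 100347 / 448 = 223.99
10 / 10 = 1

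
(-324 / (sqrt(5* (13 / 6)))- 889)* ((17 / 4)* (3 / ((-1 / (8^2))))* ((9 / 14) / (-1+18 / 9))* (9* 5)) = 10707552* sqrt(390) / 91+20985480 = 23309185.59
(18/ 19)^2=0.90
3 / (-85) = -3 / 85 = -0.04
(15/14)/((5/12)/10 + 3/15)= 900/203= 4.43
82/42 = 1.95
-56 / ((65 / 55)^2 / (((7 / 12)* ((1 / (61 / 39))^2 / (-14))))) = 2541 / 3721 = 0.68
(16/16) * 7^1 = 7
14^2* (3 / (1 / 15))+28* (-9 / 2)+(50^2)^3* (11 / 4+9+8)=308593758694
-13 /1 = -13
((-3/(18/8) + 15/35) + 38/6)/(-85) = -0.06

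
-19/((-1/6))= 114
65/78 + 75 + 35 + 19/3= 703/6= 117.17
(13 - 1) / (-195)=-4 / 65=-0.06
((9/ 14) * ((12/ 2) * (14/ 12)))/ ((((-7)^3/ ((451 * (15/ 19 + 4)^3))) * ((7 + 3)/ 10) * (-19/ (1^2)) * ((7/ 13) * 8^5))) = 115929099/ 59785019392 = 0.00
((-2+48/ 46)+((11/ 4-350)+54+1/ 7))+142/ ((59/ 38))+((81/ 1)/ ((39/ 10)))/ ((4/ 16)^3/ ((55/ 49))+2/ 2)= -321062868543/ 1762900412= -182.12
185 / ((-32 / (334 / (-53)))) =30895 / 848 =36.43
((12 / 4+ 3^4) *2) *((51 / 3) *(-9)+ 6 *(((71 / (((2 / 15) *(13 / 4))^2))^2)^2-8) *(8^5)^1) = 675098403694685169.79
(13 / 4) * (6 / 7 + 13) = 1261 / 28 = 45.04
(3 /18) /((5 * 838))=1 /25140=0.00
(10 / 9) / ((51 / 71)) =710 / 459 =1.55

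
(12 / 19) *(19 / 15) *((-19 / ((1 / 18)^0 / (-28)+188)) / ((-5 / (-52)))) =-5824 / 6925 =-0.84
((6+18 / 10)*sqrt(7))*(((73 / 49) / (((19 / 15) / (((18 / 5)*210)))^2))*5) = 7471666800*sqrt(7) / 361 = 54759479.87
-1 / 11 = -0.09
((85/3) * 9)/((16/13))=3315/16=207.19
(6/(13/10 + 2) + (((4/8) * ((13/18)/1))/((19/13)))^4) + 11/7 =3.39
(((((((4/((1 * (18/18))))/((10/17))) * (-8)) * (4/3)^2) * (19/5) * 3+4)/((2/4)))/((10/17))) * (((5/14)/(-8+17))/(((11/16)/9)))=-11204768/5775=-1940.22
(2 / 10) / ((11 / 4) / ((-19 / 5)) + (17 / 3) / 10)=-1.27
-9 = -9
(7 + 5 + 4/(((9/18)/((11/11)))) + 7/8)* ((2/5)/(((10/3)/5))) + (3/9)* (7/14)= 1523/120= 12.69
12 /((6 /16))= 32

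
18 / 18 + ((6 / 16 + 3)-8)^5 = -69311189 / 32768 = -2115.21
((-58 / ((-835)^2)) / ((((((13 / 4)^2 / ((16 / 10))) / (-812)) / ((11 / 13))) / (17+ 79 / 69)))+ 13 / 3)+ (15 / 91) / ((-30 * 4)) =44283710425397 / 9864813413000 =4.49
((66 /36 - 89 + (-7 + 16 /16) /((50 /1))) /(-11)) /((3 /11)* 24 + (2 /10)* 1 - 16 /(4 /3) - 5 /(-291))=-1270021 /838240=-1.52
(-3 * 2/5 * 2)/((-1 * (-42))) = -2/35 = -0.06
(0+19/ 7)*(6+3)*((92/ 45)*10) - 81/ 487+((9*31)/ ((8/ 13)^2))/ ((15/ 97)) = 5741822741/ 1090880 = 5263.48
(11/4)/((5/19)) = 209/20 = 10.45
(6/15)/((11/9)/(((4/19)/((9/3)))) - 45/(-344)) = 2064/90545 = 0.02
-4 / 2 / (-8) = 1 / 4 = 0.25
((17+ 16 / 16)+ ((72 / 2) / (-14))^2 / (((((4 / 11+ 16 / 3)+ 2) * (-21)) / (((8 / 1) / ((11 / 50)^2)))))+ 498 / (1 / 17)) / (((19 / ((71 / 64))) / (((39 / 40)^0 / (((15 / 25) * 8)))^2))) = 600844417175 / 27968252928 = 21.48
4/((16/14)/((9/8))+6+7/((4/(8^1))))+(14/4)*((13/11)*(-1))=-28735/7282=-3.95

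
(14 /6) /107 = 7 /321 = 0.02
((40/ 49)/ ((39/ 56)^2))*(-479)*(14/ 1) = -17167360/ 1521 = -11286.89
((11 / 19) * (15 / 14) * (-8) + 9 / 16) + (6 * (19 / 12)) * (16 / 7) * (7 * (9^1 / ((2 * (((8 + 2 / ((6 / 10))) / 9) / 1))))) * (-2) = -39459075 / 36176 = -1090.75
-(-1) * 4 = 4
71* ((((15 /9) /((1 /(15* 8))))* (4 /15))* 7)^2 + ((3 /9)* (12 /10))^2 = 2226560036 /225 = 9895822.38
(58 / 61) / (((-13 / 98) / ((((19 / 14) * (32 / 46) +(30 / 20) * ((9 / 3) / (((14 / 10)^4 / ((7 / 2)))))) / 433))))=-4615843 / 55282409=-0.08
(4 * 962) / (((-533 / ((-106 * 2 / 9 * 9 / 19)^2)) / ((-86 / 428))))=286023616 / 1583707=180.60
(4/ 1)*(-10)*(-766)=30640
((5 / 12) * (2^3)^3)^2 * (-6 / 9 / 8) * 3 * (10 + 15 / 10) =-1177600 / 9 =-130844.44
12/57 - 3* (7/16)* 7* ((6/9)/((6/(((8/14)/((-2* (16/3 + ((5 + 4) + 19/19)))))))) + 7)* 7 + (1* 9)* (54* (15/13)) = 110.93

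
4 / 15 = 0.27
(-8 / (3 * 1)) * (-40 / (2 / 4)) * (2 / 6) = 71.11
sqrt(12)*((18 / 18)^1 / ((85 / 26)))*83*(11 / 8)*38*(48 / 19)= 569712*sqrt(3) / 85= 11609.06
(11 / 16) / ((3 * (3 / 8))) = 11 / 18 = 0.61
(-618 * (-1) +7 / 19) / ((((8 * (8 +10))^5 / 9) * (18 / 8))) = 11749 / 294107480064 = 0.00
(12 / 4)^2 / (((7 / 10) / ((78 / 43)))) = 23.32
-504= -504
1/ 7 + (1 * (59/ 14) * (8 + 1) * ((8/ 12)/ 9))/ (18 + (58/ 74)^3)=5796956/ 19659003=0.29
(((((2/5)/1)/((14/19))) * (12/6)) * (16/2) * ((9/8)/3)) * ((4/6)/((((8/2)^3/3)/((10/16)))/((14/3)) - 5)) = 0.94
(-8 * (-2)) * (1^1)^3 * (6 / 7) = 96 / 7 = 13.71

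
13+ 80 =93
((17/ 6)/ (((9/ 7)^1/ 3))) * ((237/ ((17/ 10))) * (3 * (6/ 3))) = 5530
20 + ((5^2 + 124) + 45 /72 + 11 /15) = 20443 /120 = 170.36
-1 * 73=-73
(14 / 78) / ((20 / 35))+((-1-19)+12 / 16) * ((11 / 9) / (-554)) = 92449 / 259272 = 0.36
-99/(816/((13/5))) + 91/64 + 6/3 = 16899/5440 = 3.11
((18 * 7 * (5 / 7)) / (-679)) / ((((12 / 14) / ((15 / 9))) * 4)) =-25 / 388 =-0.06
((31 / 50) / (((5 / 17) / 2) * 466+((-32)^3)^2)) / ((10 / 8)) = 1054 / 2281701521625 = 0.00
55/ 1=55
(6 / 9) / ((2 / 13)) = 13 / 3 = 4.33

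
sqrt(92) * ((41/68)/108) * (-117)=-533 * sqrt(23)/408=-6.27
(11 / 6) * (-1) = -11 / 6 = -1.83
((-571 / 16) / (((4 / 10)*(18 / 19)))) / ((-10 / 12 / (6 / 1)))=10849 / 16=678.06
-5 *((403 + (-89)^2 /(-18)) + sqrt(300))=3335 /18 -50 *sqrt(3)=98.68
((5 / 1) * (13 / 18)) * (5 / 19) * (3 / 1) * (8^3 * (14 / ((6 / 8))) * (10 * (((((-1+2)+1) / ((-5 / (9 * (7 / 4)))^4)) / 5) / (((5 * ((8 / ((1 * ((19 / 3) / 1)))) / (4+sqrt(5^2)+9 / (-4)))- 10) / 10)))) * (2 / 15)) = -30581748288 / 19375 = -1578412.81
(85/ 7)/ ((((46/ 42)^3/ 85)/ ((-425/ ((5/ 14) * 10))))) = -1137482325/ 12167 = -93489.14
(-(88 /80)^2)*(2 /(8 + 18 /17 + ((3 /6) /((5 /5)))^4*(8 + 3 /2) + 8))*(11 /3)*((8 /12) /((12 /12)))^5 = -1053184 /15910425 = -0.07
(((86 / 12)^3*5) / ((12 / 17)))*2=6758095 / 1296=5214.58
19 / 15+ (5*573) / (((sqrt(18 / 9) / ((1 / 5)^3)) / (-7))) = 19 / 15-4011*sqrt(2) / 50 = -112.18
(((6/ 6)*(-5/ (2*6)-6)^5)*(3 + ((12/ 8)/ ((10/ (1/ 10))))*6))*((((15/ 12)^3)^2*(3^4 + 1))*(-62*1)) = 221470771465838125/ 339738624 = 651885761.05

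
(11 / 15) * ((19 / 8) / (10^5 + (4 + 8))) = 19 / 1091040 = 0.00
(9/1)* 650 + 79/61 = 356929/61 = 5851.30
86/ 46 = 43/ 23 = 1.87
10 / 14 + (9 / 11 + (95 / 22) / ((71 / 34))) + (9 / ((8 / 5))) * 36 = 2253501 / 10934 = 206.10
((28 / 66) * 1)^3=2744 / 35937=0.08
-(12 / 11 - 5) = 43 / 11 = 3.91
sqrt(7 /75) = sqrt(21) /15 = 0.31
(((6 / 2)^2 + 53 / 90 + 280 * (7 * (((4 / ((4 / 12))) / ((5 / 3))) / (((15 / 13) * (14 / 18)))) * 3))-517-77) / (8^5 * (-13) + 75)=-4193099 / 38331810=-0.11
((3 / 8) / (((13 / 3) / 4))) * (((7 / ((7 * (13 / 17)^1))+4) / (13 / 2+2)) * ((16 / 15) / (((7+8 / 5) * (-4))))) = -828 / 123539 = -0.01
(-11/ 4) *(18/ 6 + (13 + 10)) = -143/ 2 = -71.50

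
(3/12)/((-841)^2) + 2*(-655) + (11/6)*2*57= -1101.00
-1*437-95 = -532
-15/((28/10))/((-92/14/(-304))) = -5700/23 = -247.83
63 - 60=3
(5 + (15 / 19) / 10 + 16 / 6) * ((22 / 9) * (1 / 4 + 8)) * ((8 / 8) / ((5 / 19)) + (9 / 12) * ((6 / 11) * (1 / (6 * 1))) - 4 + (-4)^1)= -981013 / 1520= -645.40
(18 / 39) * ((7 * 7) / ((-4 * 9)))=-0.63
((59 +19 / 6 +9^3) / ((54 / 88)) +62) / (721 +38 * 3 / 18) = 54728 / 29457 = 1.86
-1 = -1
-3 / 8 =-0.38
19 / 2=9.50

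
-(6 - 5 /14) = -79 /14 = -5.64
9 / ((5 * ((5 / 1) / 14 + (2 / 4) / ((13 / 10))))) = 182 / 75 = 2.43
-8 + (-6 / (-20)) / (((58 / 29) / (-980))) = -155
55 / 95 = 11 / 19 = 0.58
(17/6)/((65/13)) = 17/30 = 0.57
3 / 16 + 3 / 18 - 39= -1855 / 48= -38.65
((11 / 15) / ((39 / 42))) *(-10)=-308 / 39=-7.90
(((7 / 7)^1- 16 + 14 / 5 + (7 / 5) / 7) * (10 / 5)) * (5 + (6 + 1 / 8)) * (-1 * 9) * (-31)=-74493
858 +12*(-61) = 126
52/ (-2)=-26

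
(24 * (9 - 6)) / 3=24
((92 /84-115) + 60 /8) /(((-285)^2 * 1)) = -4469 /3411450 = -0.00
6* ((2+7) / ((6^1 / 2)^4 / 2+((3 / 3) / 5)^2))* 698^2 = 1315450800 / 2027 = 648964.38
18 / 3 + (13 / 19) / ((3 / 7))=433 / 57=7.60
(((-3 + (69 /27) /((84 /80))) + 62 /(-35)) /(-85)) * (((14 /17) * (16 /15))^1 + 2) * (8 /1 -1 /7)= 17835466 /28676025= 0.62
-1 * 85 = -85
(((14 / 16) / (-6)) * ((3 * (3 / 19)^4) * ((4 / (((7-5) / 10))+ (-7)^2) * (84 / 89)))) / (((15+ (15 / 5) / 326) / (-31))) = 197688519 / 5404933154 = 0.04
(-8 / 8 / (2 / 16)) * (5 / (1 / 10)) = -400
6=6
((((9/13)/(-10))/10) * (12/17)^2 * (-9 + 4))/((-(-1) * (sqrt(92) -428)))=-34668/859845805 -162 * sqrt(23)/859845805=-0.00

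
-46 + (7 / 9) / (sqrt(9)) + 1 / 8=-9853 / 216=-45.62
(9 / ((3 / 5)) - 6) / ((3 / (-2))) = -6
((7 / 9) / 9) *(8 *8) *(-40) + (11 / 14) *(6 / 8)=-1000847 / 4536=-220.65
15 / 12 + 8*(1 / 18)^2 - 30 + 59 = 9809 / 324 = 30.27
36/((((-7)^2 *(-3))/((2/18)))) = -4/147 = -0.03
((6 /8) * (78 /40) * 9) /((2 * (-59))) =-1053 /9440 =-0.11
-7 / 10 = -0.70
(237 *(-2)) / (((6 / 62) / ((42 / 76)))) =-51429 / 19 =-2706.79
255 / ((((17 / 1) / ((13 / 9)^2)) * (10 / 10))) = 31.30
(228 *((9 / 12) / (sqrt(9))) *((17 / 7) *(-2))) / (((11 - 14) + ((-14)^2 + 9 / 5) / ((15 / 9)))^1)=-8075 / 3374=-2.39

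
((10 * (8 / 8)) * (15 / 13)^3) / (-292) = -0.05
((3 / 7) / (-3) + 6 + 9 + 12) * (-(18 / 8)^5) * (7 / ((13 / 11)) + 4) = -358014087 / 23296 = -15368.05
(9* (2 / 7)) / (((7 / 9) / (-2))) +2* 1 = -226 / 49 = -4.61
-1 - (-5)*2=9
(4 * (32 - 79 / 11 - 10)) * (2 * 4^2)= 20864 / 11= 1896.73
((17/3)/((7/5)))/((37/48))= 1360/259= 5.25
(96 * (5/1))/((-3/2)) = -320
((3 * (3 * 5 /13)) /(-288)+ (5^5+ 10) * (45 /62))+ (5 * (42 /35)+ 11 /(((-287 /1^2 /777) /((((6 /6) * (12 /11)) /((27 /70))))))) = 3485158423 /1586208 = 2197.16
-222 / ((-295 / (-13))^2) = -37518 / 87025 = -0.43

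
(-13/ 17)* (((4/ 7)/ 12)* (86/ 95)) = -1118/ 33915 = -0.03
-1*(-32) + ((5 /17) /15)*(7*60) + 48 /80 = 3471 /85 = 40.84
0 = 0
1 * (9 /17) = 9 /17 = 0.53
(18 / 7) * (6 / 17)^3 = 3888 / 34391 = 0.11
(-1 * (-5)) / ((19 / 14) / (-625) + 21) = 43750 / 183731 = 0.24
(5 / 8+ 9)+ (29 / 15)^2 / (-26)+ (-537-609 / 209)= -2594133851 / 4890600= -530.43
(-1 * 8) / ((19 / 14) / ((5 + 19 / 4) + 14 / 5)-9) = 14056 / 15623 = 0.90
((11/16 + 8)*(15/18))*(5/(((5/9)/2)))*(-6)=-6255/8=-781.88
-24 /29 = -0.83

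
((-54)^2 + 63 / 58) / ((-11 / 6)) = -46143 / 29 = -1591.14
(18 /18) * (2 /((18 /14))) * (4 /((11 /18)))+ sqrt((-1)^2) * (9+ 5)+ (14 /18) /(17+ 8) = 59927 /2475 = 24.21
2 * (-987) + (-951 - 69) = -2994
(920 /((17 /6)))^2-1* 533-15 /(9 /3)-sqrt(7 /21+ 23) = 30314918 /289-sqrt(210) /3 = 104891.08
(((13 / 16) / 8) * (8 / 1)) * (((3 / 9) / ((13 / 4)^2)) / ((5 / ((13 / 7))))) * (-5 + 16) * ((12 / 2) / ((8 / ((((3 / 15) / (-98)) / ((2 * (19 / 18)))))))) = -99 / 1303400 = -0.00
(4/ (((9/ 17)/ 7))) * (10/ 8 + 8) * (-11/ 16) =-48433/ 144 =-336.34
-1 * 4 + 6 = 2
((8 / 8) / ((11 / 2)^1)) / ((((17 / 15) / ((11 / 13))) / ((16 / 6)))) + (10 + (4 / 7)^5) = 38714334 / 3714347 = 10.42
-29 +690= 661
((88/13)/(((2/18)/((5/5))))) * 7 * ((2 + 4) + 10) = 88704/13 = 6823.38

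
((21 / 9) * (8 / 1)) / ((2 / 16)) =448 / 3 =149.33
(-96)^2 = 9216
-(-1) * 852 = 852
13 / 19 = 0.68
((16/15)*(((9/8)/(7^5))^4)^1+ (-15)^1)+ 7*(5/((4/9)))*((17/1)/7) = 18001135276741267427787/102134100860943361280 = 176.25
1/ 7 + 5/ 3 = 38/ 21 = 1.81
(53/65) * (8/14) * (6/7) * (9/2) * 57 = 326268/3185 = 102.44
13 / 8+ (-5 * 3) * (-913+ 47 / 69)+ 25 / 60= 7555127 / 552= 13686.82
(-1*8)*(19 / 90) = -76 / 45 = -1.69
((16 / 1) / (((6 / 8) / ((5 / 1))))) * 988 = 316160 / 3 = 105386.67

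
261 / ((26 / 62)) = 622.38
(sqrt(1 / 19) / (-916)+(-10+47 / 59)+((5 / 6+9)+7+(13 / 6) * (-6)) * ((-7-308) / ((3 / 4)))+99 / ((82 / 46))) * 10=-37825100 / 2419-5 * sqrt(19) / 8702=-15636.67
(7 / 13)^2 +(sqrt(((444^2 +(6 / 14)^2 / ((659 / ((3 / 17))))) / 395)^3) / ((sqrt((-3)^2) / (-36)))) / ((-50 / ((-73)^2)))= 49 / 169 +10380411775790118*sqrt(53209022242666835) / 167917899087229375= 14259695.04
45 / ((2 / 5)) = 225 / 2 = 112.50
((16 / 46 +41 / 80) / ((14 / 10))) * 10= 7915 / 1288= 6.15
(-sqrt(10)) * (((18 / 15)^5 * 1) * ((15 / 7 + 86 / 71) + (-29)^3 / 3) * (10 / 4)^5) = 981422892 * sqrt(10) / 497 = 6244530.56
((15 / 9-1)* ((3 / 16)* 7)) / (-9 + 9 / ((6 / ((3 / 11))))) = -11 / 108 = -0.10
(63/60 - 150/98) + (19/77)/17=-85417/183260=-0.47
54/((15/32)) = 576/5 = 115.20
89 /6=14.83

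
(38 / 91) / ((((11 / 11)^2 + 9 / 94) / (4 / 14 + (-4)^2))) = 407208 / 65611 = 6.21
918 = 918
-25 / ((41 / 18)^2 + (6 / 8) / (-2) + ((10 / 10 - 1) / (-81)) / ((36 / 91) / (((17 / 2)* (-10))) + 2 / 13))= -16200 / 3119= -5.19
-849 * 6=-5094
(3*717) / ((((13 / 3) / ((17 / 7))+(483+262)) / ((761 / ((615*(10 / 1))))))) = 27827487 / 78076300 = 0.36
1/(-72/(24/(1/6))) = -2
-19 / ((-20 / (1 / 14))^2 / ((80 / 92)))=-19 / 90160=-0.00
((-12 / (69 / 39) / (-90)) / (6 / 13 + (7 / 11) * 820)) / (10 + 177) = 169 / 219016695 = 0.00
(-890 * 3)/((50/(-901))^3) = 195292531167/12500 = 15623402.49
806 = 806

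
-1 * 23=-23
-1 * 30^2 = -900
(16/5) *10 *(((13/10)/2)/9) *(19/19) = 104/45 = 2.31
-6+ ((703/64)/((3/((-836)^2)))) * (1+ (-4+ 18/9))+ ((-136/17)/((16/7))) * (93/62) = -15353939/6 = -2558989.83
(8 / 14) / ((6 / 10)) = 20 / 21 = 0.95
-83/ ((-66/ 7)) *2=581/ 33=17.61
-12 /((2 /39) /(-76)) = 17784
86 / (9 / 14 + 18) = 4.61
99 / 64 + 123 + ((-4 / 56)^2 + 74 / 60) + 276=18899981 / 47040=401.79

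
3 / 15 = 1 / 5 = 0.20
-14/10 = -7/5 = -1.40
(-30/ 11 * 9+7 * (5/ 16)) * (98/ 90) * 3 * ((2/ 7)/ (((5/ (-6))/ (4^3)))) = 88144/ 55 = 1602.62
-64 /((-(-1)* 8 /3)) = -24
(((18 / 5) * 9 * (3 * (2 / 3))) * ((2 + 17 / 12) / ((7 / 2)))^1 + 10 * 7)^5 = 2206951091180109824 / 52521875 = 42019655451.75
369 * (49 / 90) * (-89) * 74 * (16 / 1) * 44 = -4657408448 / 5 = -931481689.60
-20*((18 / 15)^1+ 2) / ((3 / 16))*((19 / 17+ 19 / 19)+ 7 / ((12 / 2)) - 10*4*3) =6095360 / 153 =39838.95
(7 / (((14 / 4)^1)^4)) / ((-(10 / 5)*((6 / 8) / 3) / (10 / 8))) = -40 / 343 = -0.12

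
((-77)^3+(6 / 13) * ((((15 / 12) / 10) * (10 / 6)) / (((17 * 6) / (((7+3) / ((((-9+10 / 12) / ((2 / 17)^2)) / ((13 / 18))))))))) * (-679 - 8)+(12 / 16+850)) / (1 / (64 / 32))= -1316394910919 / 1444422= -911364.48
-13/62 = -0.21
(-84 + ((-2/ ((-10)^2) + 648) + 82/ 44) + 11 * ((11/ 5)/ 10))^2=3907375081/ 12100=322923.56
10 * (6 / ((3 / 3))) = 60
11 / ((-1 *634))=-11 / 634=-0.02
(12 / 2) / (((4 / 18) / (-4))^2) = 1944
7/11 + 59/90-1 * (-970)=961579/990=971.29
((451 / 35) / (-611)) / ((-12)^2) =-451 / 3079440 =-0.00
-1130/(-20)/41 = 113/82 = 1.38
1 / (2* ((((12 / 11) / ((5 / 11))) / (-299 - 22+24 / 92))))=-12295 / 184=-66.82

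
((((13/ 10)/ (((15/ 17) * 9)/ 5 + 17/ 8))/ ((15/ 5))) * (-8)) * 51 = -120224/ 2525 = -47.61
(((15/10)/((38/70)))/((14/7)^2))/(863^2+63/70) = 75/80860732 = 0.00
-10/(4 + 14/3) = -15/13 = -1.15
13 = 13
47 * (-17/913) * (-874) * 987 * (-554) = -381843260148/913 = -418229200.60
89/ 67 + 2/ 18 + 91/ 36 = 9569/ 2412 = 3.97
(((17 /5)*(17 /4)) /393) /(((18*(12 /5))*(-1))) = -289 /339552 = -0.00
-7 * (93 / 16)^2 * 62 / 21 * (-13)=9076.95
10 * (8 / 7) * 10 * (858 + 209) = 121942.86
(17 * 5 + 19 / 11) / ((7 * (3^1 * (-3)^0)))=318 / 77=4.13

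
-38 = -38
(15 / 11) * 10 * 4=600 / 11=54.55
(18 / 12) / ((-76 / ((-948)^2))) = -337014 / 19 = -17737.58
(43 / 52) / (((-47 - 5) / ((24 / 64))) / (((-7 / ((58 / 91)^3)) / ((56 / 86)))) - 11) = -0.11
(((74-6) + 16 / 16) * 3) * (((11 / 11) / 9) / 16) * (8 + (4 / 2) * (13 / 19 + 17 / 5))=2208 / 95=23.24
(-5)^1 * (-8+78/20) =41/2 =20.50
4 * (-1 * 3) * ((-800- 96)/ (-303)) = -3584/ 101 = -35.49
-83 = -83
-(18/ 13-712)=710.62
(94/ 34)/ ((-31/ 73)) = -3431/ 527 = -6.51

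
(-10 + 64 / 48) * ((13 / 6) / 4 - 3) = 767 / 36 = 21.31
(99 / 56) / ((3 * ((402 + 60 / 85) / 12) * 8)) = 561 / 255584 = 0.00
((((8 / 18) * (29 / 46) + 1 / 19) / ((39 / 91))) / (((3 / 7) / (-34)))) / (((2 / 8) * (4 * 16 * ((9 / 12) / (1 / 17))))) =-64141 / 212382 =-0.30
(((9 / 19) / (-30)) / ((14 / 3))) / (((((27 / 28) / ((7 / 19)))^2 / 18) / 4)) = -10976 / 308655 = -0.04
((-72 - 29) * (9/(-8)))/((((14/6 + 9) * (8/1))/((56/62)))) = 19089/16864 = 1.13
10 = 10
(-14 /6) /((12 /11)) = -77 /36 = -2.14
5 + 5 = 10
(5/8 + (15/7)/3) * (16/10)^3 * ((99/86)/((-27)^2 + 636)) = 3168/684775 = 0.00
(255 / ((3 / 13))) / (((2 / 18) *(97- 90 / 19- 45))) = 188955 / 898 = 210.42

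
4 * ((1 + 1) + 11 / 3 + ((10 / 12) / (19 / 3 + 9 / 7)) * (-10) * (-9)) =1489 / 24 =62.04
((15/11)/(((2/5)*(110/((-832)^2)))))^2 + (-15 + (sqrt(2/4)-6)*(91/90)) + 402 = 91*sqrt(2)/180 + 101075863242674/219615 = 460241164.76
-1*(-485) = 485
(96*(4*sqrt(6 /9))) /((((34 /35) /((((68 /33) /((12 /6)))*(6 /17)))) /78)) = 698880*sqrt(6) /187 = 9154.54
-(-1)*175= 175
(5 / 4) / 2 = 5 / 8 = 0.62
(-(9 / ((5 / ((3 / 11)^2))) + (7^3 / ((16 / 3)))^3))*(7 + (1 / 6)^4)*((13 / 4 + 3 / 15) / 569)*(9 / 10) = -45852097762036053 / 4512088064000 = -10162.06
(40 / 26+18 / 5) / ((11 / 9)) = 3006 / 715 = 4.20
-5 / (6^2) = -5 / 36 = -0.14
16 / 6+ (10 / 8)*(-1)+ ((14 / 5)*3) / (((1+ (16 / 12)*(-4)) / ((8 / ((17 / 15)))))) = -32531 / 2652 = -12.27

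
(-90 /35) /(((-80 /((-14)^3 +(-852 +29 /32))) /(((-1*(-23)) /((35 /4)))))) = -23813901 /78400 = -303.75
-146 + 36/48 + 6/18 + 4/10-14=-9511/60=-158.52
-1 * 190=-190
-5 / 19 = -0.26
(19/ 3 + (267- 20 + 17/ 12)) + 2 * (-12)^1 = 923/ 4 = 230.75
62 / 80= 31 / 40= 0.78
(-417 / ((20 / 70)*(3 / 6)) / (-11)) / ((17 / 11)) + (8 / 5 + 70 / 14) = 15156 / 85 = 178.31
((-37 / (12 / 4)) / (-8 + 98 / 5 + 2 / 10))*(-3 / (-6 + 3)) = -185 / 177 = -1.05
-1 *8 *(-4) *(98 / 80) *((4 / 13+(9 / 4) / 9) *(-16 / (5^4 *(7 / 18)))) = -58464 / 40625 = -1.44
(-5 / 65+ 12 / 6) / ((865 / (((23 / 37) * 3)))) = 345 / 83213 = 0.00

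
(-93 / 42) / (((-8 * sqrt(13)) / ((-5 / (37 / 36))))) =-1395 * sqrt(13) / 13468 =-0.37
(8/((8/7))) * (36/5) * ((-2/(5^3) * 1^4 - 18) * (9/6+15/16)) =-1383291/625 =-2213.27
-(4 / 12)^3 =-1 / 27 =-0.04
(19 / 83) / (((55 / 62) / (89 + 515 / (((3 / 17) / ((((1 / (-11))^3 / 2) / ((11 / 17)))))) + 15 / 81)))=40742037649 / 1804576455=22.58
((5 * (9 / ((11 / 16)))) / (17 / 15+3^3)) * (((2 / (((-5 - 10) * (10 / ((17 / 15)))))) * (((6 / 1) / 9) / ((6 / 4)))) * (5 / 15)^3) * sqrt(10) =-544 * sqrt(10) / 940005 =-0.00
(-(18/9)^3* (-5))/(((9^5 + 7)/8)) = 20/3691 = 0.01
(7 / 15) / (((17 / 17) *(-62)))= -0.01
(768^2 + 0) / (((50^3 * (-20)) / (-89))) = 1640448 / 78125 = 21.00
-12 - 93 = -105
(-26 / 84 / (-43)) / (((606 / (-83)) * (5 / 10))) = -1079 / 547218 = -0.00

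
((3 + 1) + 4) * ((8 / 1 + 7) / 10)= 12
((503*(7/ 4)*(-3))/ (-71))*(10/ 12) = 17605/ 568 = 30.99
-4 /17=-0.24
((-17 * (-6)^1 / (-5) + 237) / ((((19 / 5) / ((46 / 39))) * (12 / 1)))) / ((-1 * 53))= -437 / 4134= -0.11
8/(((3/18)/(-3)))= -144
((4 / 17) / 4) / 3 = 1 / 51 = 0.02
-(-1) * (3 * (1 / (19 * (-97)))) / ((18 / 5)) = -5 / 11058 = -0.00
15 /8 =1.88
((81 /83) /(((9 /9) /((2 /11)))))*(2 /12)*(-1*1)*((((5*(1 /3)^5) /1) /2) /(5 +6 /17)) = -85 /1495494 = -0.00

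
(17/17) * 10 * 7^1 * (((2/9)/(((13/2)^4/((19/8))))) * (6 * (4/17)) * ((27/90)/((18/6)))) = 4256/1456611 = 0.00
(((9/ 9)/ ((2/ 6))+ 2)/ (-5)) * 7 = -7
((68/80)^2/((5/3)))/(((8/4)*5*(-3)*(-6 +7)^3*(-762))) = 289/15240000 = 0.00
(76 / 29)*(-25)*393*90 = -67203000 / 29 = -2317344.83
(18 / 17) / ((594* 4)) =0.00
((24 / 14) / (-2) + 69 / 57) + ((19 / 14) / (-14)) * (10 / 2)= -489 / 3724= -0.13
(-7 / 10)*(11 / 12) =-77 / 120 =-0.64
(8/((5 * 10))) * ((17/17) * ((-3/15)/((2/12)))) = -0.19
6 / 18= 1 / 3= 0.33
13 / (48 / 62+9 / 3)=31 / 9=3.44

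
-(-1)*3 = 3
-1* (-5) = 5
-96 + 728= 632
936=936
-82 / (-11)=82 / 11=7.45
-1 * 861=-861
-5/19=-0.26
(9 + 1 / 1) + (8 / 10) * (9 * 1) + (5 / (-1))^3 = -539 / 5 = -107.80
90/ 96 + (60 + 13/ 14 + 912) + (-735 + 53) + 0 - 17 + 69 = 38513/ 112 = 343.87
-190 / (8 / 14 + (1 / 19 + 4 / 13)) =-328510 / 1611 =-203.92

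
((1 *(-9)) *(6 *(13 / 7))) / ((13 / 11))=-594 / 7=-84.86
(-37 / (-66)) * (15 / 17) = 185 / 374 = 0.49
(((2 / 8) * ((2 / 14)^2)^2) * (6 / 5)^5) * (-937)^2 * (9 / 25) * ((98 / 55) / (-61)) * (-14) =61443782496 / 1834765625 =33.49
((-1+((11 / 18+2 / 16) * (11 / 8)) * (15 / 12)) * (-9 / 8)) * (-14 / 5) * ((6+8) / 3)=29939 / 7680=3.90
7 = 7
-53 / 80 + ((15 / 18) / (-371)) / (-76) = -1120741 / 1691760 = -0.66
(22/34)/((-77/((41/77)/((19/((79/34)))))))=-3239/5919298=-0.00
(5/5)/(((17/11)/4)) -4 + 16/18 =-80/153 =-0.52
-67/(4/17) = -1139/4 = -284.75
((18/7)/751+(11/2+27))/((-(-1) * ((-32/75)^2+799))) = 1922293125/47264625086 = 0.04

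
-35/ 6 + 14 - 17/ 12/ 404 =39575/ 4848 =8.16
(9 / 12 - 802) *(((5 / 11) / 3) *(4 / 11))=-16025 / 363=-44.15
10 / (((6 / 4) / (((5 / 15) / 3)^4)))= 20 / 19683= 0.00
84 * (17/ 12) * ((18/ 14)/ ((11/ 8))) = 1224/ 11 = 111.27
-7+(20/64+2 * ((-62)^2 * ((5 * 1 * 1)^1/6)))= 6399.98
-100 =-100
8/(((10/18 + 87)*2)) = 0.05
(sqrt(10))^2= 10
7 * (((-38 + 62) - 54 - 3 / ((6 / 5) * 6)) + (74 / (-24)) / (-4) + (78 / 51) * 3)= -143129 / 816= -175.40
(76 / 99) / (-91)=-76 / 9009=-0.01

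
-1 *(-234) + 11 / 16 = 3755 / 16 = 234.69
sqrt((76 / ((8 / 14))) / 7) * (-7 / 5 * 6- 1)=-47 * sqrt(19) / 5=-40.97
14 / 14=1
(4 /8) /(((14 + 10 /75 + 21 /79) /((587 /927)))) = 231865 /10544934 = 0.02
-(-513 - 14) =527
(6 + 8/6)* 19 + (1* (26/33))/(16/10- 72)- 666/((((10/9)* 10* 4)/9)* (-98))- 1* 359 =-776586413/3557400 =-218.30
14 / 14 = 1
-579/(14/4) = -1158/7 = -165.43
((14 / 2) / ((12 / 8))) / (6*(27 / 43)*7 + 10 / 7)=2107 / 12552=0.17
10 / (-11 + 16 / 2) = -10 / 3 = -3.33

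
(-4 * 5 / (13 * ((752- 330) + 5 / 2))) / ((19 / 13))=-40 / 16131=-0.00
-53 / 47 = -1.13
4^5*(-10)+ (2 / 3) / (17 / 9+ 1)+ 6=-133039 / 13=-10233.77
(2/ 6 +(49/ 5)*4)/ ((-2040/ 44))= -6523/ 7650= -0.85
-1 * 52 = -52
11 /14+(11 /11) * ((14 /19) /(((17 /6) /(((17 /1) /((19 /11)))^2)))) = 2494481 /96026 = 25.98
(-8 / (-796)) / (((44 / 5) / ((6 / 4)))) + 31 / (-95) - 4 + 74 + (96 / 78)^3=130739518353 / 1827508540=71.54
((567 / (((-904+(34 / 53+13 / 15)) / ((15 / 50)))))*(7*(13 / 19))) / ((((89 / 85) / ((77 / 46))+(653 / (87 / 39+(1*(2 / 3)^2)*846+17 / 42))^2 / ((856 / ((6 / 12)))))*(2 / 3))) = -441993137095846347736725 / 204747294651060040235471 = -2.16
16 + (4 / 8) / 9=289 / 18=16.06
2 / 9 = 0.22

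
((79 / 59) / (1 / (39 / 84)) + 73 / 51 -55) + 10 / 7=-4340527 / 84252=-51.52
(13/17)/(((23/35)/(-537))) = -244335/391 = -624.90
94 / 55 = 1.71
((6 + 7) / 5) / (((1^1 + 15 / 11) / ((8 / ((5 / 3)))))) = 132 / 25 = 5.28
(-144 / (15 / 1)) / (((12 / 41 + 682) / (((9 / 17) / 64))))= -1107 / 9511160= -0.00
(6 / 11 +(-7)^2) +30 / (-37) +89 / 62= 1265993 / 25234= 50.17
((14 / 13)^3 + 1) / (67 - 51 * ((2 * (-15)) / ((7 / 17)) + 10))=0.00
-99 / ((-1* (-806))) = -0.12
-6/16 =-3/8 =-0.38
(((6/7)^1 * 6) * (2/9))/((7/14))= 16/7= 2.29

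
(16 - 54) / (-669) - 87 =-58165 / 669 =-86.94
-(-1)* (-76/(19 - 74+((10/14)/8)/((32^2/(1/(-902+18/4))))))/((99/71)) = 55542366208/56046735459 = 0.99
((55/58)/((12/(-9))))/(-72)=55/5568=0.01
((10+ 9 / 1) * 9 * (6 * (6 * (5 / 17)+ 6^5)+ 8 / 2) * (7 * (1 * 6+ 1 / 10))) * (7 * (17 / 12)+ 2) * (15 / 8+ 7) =4901503551945 / 136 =36040467293.71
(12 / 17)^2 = 144 / 289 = 0.50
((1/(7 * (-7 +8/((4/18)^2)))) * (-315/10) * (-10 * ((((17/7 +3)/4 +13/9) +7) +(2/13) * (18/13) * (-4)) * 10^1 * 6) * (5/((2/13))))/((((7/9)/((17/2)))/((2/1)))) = 2186802225/19747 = 110740.98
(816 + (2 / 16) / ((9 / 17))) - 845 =-2071 / 72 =-28.76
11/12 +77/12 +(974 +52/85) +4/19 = 4758544/4845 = 982.16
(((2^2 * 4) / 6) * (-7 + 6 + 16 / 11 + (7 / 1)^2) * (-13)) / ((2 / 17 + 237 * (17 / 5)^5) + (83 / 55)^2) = -8265400000 / 519156346191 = -0.02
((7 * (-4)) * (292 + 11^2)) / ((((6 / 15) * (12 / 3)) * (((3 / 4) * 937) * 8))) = -14455 / 11244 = -1.29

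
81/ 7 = 11.57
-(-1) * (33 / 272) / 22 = 3 / 544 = 0.01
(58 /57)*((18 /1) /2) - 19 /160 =27479 /3040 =9.04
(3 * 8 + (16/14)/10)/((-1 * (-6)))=422/105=4.02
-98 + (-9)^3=-827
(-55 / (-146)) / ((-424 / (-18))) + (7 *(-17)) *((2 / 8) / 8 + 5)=-74124191 / 123808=-598.70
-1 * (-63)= 63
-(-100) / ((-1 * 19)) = -100 / 19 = -5.26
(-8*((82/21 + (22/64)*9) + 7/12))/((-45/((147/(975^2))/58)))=7133/1984905000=0.00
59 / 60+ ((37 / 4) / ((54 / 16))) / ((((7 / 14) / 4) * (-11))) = -5999 / 5940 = -1.01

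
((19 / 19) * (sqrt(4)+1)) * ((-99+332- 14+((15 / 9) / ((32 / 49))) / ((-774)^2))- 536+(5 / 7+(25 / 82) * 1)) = -5215498074389 / 5501913984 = -947.94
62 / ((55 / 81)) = 5022 / 55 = 91.31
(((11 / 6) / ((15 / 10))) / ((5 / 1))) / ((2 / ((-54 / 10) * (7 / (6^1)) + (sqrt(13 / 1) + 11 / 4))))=-781 / 1800 + 11 * sqrt(13) / 90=0.01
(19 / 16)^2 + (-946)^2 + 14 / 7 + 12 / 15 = 1145497869 / 1280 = 894920.21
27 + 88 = 115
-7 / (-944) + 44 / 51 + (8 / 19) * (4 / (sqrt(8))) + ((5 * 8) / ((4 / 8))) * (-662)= -2549664347 / 48144 + 8 * sqrt(2) / 19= -52958.53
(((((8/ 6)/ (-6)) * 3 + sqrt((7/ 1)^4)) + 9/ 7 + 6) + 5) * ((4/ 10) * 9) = 7638/ 35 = 218.23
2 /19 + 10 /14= 109 /133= 0.82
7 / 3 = 2.33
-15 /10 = -3 /2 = -1.50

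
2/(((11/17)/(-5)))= -170/11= -15.45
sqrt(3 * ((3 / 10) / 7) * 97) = 3 * sqrt(6790) / 70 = 3.53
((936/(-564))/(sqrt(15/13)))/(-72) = 13* sqrt(195)/8460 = 0.02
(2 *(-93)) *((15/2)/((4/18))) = -12555/2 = -6277.50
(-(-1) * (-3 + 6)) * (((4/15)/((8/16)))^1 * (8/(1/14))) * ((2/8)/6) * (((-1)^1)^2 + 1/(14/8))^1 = 176/15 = 11.73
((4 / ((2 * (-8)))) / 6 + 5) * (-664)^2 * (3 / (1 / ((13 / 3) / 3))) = 85258264 / 9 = 9473140.44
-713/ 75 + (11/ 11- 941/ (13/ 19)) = -1349219/ 975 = -1383.81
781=781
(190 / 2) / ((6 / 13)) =1235 / 6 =205.83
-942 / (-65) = 942 / 65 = 14.49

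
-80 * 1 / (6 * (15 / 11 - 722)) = 440 / 23781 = 0.02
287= 287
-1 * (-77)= 77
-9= -9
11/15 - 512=-7669/15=-511.27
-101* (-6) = 606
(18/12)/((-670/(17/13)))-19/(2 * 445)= -37637/1550380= -0.02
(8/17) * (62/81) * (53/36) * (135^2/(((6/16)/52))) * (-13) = -888534400/51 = -17422243.14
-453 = -453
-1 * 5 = -5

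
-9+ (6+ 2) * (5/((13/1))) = -77/13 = -5.92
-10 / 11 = -0.91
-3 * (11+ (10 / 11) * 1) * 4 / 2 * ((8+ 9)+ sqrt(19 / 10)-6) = -786-393 * sqrt(190) / 55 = -884.49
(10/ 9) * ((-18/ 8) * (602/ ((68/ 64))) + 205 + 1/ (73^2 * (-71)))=-68812151500/ 57888927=-1188.69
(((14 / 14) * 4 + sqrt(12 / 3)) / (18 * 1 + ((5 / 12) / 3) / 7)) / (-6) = -252 / 4541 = -0.06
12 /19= 0.63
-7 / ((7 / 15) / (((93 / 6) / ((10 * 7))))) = -93 / 28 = -3.32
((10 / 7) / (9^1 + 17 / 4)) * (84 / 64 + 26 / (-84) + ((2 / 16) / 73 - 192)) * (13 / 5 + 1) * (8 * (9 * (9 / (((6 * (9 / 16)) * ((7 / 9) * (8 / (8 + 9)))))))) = -51607018728 / 1327067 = -38888.03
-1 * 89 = -89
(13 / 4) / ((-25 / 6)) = -39 / 50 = -0.78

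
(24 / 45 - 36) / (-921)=532 / 13815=0.04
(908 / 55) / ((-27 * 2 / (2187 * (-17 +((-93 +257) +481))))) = -23094072 / 55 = -419892.22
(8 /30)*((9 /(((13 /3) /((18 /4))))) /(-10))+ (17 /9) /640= -92207 /374400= -0.25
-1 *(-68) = 68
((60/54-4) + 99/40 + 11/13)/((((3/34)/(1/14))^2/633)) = 17622931/98280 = 179.31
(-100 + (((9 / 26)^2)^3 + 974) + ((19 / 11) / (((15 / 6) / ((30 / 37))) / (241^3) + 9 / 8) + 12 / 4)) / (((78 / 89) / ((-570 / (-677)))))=9539408681009643694686145 / 11302636766928027325376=844.00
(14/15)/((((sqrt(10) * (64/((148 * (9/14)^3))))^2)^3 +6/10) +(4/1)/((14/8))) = 12579991141270650637849891974/250703251281085378672187547495389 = 0.00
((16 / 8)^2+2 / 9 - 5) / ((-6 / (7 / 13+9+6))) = 707 / 351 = 2.01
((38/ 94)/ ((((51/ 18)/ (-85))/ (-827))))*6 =2828340/ 47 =60177.45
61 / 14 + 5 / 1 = 131 / 14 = 9.36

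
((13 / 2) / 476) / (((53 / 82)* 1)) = 533 / 25228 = 0.02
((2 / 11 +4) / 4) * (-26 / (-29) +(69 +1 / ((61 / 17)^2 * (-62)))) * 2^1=10755365179 / 73593938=146.14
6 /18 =1 /3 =0.33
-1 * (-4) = 4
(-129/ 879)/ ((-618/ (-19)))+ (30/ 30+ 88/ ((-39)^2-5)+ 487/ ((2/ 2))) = 488.05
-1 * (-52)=52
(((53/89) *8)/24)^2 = 2809/71289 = 0.04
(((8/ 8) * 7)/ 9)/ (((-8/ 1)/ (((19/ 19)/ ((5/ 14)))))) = -49/ 180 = -0.27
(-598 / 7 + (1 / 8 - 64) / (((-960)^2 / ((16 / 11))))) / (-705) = 0.12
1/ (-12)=-1/ 12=-0.08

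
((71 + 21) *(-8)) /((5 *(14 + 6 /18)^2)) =-6624 /9245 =-0.72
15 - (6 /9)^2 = 131 /9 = 14.56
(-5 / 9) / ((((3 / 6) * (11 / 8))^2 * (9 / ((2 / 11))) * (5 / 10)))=-5120 / 107811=-0.05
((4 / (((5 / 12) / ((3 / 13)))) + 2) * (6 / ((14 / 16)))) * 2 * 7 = 26304 / 65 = 404.68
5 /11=0.45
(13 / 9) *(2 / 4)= 13 / 18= 0.72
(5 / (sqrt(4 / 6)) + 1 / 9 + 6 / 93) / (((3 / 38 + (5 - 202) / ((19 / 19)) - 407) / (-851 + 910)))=-5605 * sqrt(6) / 22949 - 109858 / 6402771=-0.62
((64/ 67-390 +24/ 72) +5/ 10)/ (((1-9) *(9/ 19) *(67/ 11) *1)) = 32616749/ 1939248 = 16.82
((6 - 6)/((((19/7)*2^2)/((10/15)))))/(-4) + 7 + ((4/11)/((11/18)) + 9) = 16.60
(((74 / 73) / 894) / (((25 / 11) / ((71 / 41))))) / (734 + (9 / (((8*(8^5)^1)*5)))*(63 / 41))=7575175168 / 6435617689539285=0.00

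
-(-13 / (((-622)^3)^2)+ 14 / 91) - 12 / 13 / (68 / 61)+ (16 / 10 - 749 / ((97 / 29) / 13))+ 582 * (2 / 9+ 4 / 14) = -340830298799617503397858751 / 130345371791546820767040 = -2614.82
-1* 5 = -5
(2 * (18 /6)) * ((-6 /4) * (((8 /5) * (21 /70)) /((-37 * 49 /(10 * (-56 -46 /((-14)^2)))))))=-595188 /444185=-1.34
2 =2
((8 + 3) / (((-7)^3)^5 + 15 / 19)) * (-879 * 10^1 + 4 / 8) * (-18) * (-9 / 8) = 297594891 / 721629349511216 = 0.00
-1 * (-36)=36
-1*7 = -7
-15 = -15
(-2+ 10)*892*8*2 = 114176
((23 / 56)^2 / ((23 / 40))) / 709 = 115 / 277928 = 0.00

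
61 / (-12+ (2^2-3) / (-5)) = -5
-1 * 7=-7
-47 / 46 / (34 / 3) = -141 / 1564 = -0.09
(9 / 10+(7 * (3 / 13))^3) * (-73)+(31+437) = 2078001 / 21970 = 94.58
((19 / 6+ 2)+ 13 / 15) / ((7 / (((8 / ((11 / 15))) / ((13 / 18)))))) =13.02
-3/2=-1.50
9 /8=1.12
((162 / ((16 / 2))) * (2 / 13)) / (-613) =-0.01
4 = 4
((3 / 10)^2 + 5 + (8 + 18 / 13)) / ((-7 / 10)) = -18817 / 910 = -20.68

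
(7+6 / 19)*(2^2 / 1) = 556 / 19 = 29.26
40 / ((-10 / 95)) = -380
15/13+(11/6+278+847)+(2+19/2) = 44440/39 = 1139.49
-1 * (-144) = 144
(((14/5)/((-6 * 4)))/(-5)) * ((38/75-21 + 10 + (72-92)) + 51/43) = -165403/241875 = -0.68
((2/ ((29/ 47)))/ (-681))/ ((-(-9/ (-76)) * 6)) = 3572/ 533223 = 0.01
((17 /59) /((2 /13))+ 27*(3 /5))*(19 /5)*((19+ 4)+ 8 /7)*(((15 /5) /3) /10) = 34238893 /206500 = 165.81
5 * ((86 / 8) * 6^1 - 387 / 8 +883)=35965 / 8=4495.62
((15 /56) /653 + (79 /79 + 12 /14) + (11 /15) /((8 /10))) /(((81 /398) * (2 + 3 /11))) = 666206827 /111075300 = 6.00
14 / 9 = 1.56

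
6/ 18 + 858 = 2575/ 3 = 858.33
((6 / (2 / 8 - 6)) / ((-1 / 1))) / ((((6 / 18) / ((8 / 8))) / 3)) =216 / 23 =9.39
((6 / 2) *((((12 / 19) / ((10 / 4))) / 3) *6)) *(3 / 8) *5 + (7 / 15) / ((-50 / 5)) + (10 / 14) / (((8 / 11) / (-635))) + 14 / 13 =-642968437 / 1037400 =-619.79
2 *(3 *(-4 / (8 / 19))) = -57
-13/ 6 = -2.17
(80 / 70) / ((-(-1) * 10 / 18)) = 72 / 35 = 2.06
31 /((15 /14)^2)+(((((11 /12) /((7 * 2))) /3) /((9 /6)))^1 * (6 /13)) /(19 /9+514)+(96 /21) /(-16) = 1016449123 /38042550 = 26.72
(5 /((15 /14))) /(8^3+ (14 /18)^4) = 30618 /3361633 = 0.01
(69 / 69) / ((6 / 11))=11 / 6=1.83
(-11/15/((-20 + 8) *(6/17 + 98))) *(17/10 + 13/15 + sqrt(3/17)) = sqrt(51)/27360 + 1309/820800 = 0.00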